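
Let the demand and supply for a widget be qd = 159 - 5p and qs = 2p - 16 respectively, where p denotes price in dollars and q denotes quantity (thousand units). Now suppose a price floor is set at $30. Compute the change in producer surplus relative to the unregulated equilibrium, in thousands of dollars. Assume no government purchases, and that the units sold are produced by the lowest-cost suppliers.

-111.25

Setting quantity demanded equal to quantity supplied, 159 - 5p = 2p - 16, gives p* = 25 and q* = 34.
Because the floor (30) lies above the market-clearing price, it is binding.
At p = 30: qd = 159 - 5·30 = 9 and qs = 2·30 - 16 = 44.
Producer surplus without the control is ½ · (25 - 8) · 34 = 289.
With the floor, 9 units are sold at 30. The supply price at q = 9 is 12.5, so PS = ½ · [(30 - 8) + (30 - 12.5)] · 9 = 177.75.
Change in producer surplus = 177.75 - 289 = -111.25.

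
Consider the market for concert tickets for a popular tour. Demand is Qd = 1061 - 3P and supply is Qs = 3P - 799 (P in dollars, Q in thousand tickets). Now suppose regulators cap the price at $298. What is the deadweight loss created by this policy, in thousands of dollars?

432

Without the control the market clears where 1061 - 3P = 3P - 799, i.e. P* = 310 and Q* = 131.
The ceiling of 298 is below the equilibrium price 310, so it binds.
At P = 298: Qd = 1061 - 3·298 = 167 and Qs = 3·298 - 799 = 95.
Quantity traded falls to 95. At Q = 95 the demand price is (1061 - 95)/3 = 322 and the supply price is (799 + 95)/3 = 298.
Deadweight loss = ½ · (322 - 298) · (131 - 95) = ½ · 24 · 36 = 432.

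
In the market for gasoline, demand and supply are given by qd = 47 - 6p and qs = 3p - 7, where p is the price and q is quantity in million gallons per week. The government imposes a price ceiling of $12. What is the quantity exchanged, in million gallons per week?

11

Without the control the market clears where 47 - 6p = 3p - 7, i.e. p* = 6 and q* = 11.
Since 12 is above p* = 6, the ceiling does not bind and the free-market outcome prevails.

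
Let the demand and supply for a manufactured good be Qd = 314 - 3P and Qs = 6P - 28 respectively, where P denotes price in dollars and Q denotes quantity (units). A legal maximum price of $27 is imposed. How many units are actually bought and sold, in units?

In a free market, 314 - 3P = 6P - 28 gives the equilibrium P* = 38, Q* = 200.
The ceiling of 27 is below the equilibrium price 38, so it binds.
At P = 27: Qd = 314 - 3·27 = 233 and Qs = 6·27 - 28 = 134.
The quantity actually transacted is the short side, supply: 134.

134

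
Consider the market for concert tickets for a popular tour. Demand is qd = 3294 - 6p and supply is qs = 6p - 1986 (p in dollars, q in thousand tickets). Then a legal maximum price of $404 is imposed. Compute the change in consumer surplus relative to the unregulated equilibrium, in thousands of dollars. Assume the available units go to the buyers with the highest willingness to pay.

11880

Equilibrium: 3294 - 6p = 6p - 1986, so 5280 = 12p and p* = 440, q* = 654.
Because the ceiling (404) lies below the market-clearing price, it is binding.
At p = 404: qd = 3294 - 6·404 = 870 and qs = 6·404 - 1986 = 438.
Consumer surplus without the control is ½ · (549 - 440) · 654 = 35643.
With the ceiling, 438 units are sold at 404 (assume they go to the highest-value buyers). The demand price at q = 438 is 476, so CS = ½ · [(549 - 404) + (476 - 404)] · 438 = 47523.
Change in consumer surplus = 47523 - 35643 = 11880.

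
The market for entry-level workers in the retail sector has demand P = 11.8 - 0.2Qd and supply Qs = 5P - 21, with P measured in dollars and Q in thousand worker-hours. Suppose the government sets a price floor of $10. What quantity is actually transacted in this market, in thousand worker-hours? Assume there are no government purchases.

9

Rearranging demand gives Qd = 59 - 5P. Equilibrium: 59 - 5P = 5P - 21, so 80 = 10P and P* = 8, Q* = 19.
Since 10 > 8, the floor is binding.
At P = 10: Qd = 59 - 5·10 = 9 and Qs = 5·10 - 21 = 29.
The quantity actually transacted is the short side, demand: 9.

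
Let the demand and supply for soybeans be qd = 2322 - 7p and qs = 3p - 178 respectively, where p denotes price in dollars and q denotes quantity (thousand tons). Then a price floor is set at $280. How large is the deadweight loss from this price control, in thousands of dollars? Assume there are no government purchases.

Equilibrium: 2322 - 7p = 3p - 178, so 2500 = 10p and p* = 250, q* = 572.
Because the floor (280) lies above the market-clearing price, it is binding.
At p = 280: qd = 2322 - 7·280 = 362 and qs = 3·280 - 178 = 662.
Quantity traded falls to 362. At q = 362 the demand price is (2322 - 362)/7 = 280 and the supply price is (178 + 362)/3 = 180.
Deadweight loss = ½ · (280 - 180) · (572 - 362) = ½ · 100 · 210 = 10500.

10500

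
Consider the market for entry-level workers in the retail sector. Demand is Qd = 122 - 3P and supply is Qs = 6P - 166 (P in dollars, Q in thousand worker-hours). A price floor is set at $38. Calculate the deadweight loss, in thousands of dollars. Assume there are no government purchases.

Setting quantity demanded equal to quantity supplied, 122 - 3P = 6P - 166, gives P* = 32 and Q* = 26.
Since 38 > 32, the floor is binding.
At P = 38: Qd = 122 - 3·38 = 8 and Qs = 6·38 - 166 = 62.
Quantity traded falls to 8. At Q = 8 the demand price is (122 - 8)/3 = 38 and the supply price is (166 + 8)/6 = 29.
Deadweight loss = ½ · (38 - 29) · (26 - 8) = ½ · 9 · 18 = 81.

81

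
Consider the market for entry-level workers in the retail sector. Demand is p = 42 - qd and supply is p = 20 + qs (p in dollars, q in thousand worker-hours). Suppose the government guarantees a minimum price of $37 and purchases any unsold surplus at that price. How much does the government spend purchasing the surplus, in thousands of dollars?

444

Rearranging demand gives qd = 42 - p; rearranging supply gives qs = p - 20. Equilibrium: 42 - p = p - 20, so 62 = 2p and p* = 31, q* = 11.
Since 37 > 31, the floor is binding.
At p = 37: qd = 42 - 37 = 5 and qs = 37 - 20 = 17.
Surplus = qs - qd = 12.
Government expenditure = surplus × support price = 12 × 37 = 444.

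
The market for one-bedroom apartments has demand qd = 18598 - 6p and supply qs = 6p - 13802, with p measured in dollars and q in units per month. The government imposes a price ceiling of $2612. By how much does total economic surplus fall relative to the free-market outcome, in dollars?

46464

Setting quantity demanded equal to quantity supplied, 18598 - 6p = 6p - 13802, gives p* = 2700 and q* = 2398.
Because the ceiling (2612) lies below the market-clearing price, it is binding.
At p = 2612: qd = 18598 - 6·2612 = 2926 and qs = 6·2612 - 13802 = 1870.
Quantity traded falls to 1870. At q = 1870 the demand price is (18598 - 1870)/6 = 2788 and the supply price is (13802 + 1870)/6 = 2612.
Deadweight loss = ½ · (2788 - 2612) · (2398 - 1870) = ½ · 176 · 528 = 46464.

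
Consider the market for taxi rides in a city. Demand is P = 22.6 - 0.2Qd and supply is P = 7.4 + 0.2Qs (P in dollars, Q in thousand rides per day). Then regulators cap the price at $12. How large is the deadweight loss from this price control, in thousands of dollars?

45

Rearranging demand gives Qd = 113 - 5P; rearranging supply gives Qs = 5P - 37. Setting quantity demanded equal to quantity supplied, 113 - 5P = 5P - 37, gives P* = 15 and Q* = 38.
Since 12 < 15, the ceiling is binding.
At P = 12: Qd = 113 - 5·12 = 53 and Qs = 5·12 - 37 = 23.
Quantity traded falls to 23. At Q = 23 the demand price is (113 - 23)/5 = 18 and the supply price is (37 + 23)/5 = 12.
Deadweight loss = ½ · (18 - 12) · (38 - 23) = ½ · 6 · 15 = 45.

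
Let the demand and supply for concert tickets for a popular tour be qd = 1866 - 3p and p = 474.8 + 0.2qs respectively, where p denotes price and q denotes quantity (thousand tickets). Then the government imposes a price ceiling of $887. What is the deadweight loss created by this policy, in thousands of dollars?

0

Rearranging supply gives qs = 5p - 2374. Without the control the market clears where 1866 - 3p = 5p - 2374, i.e. p* = 530 and q* = 276.
Since 887 is above p* = 530, the ceiling does not bind and the free-market outcome prevails.
Since the control does not bind, no trades are prevented and deadweight loss is zero.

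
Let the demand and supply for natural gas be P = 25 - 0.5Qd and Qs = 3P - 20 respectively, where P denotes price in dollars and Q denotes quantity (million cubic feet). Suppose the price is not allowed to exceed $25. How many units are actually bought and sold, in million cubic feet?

Rearranging demand gives Qd = 50 - 2P. Setting quantity demanded equal to quantity supplied, 50 - 2P = 3P - 20, gives P* = 14 and Q* = 22.
The ceiling of 25 is above the equilibrium price 14, so it is not binding; the market clears at P* = 14, Q* = 22.

22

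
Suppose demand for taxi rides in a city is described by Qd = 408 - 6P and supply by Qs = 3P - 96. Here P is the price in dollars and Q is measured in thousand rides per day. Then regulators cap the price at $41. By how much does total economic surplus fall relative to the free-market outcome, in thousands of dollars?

506.25

Equilibrium: 408 - 6P = 3P - 96, so 504 = 9P and P* = 56, Q* = 72.
Since 41 < 56, the ceiling is binding.
At P = 41: Qd = 408 - 6·41 = 162 and Qs = 3·41 - 96 = 27.
Quantity traded falls to 27. At Q = 27 the demand price is (408 - 27)/6 = 63.5 and the supply price is (96 + 27)/3 = 41.
Deadweight loss = ½ · (63.5 - 41) · (72 - 27) = ½ · 22.5 · 45 = 506.25.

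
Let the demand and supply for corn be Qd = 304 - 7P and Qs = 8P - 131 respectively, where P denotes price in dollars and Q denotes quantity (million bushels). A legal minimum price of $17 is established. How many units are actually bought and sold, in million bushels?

Equilibrium: 304 - 7P = 8P - 131, so 435 = 15P and P* = 29, Q* = 101.
Since 17 is below P* = 29, the floor does not bind and the free-market outcome prevails.

101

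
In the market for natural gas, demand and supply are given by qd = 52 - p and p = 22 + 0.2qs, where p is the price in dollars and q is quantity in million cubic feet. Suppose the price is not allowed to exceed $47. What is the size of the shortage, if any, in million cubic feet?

Rearranging supply gives qs = 5p - 110. Equilibrium: 52 - p = 5p - 110, so 162 = 6p and p* = 27, q* = 25.
Since 47 is above p* = 27, the ceiling does not bind and the free-market outcome prevails.
Since the control does not bind, there is no shortage.

0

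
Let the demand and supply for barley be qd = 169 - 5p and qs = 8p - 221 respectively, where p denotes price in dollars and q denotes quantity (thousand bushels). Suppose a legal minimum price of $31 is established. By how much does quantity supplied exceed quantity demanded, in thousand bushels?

Equilibrium: 169 - 5p = 8p - 221, so 390 = 13p and p* = 30, q* = 19.
Because the floor (31) lies above the market-clearing price, it is binding.
At p = 31: qd = 169 - 5·31 = 14 and qs = 8·31 - 221 = 27.
Surplus = qs - qd = 27 - 14 = 13.

13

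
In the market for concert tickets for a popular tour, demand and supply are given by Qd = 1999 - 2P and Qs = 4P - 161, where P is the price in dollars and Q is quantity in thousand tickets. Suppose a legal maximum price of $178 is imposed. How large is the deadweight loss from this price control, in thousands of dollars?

Without the control the market clears where 1999 - 2P = 4P - 161, i.e. P* = 360 and Q* = 1279.
Because the ceiling (178) lies below the market-clearing price, it is binding.
At P = 178: Qd = 1999 - 2·178 = 1643 and Qs = 4·178 - 161 = 551.
Quantity traded falls to 551. At Q = 551 the demand price is (1999 - 551)/2 = 724 and the supply price is (161 + 551)/4 = 178.
Deadweight loss = ½ · (724 - 178) · (1279 - 551) = ½ · 546 · 728 = 198744.

198744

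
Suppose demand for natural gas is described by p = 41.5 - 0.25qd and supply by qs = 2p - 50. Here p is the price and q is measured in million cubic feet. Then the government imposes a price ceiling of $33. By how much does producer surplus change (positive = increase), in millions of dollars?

-57

Rearranging demand gives qd = 166 - 4p. Equilibrium: 166 - 4p = 2p - 50, so 216 = 6p and p* = 36, q* = 22.
The ceiling of 33 is below the equilibrium price 36, so it binds.
At p = 33: qd = 166 - 4·33 = 34 and qs = 2·33 - 50 = 16.
Producer surplus without the control is ½ · (36 - 25) · 22 = 121.
With the ceiling, producers sell 16 units at 33, so PS = ½ · (33 - 25) · 16 = 64.
Change in producer surplus = 64 - 121 = -57.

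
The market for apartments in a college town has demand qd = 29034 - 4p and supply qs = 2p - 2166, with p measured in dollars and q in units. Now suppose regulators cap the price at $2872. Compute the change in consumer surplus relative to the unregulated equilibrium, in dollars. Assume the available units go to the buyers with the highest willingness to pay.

5619792

Equilibrium: 29034 - 4p = 2p - 2166, so 31200 = 6p and p* = 5200, q* = 8234.
The ceiling of 2872 is below the equilibrium price 5200, so it binds.
At p = 2872: qd = 29034 - 4·2872 = 17546 and qs = 2·2872 - 2166 = 3578.
Consumer surplus without the control is ½ · (7258.5 - 5200) · 8234 = 8474844.5.
With the ceiling, 3578 units are sold at 2872 (assume they go to the highest-value buyers). The demand price at q = 3578 is 6364, so CS = ½ · [(7258.5 - 2872) + (6364 - 2872)] · 3578 = 14094636.5.
Change in consumer surplus = 14094636.5 - 8474844.5 = 5619792.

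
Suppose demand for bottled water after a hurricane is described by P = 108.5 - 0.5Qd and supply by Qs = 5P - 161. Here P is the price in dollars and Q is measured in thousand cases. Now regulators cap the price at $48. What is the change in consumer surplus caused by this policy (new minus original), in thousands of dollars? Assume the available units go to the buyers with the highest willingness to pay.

249

Rearranging demand gives Qd = 217 - 2P. Without the control the market clears where 217 - 2P = 5P - 161, i.e. P* = 54 and Q* = 109.
Because the ceiling (48) lies below the market-clearing price, it is binding.
At P = 48: Qd = 217 - 2·48 = 121 and Qs = 5·48 - 161 = 79.
Consumer surplus without the control is ½ · (108.5 - 54) · 109 = 2970.25.
With the ceiling, 79 units are sold at 48 (assume they go to the highest-value buyers). The demand price at Q = 79 is 69, so CS = ½ · [(108.5 - 48) + (69 - 48)] · 79 = 3219.25.
Change in consumer surplus = 3219.25 - 2970.25 = 249.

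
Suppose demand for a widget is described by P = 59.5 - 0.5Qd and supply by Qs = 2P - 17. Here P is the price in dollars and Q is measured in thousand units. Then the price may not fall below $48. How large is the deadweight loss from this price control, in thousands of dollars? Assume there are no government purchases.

Rearranging demand gives Qd = 119 - 2P. Equilibrium: 119 - 2P = 2P - 17, so 136 = 4P and P* = 34, Q* = 51.
Because the floor (48) lies above the market-clearing price, it is binding.
At P = 48: Qd = 119 - 2·48 = 23 and Qs = 2·48 - 17 = 79.
Quantity traded falls to 23. At Q = 23 the demand price is (119 - 23)/2 = 48 and the supply price is (17 + 23)/2 = 20.
Deadweight loss = ½ · (48 - 20) · (51 - 23) = ½ · 28 · 28 = 392.

392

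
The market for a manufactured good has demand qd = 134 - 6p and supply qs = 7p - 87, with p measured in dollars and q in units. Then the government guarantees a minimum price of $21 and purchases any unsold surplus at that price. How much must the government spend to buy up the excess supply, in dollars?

In a free market, 134 - 6p = 7p - 87 gives the equilibrium p* = 17, q* = 32.
Since 21 > 17, the floor is binding.
At p = 21: qd = 134 - 6·21 = 8 and qs = 7·21 - 87 = 60.
Surplus = qs - qd = 52.
Government expenditure = surplus × support price = 52 × 21 = 1092.

1092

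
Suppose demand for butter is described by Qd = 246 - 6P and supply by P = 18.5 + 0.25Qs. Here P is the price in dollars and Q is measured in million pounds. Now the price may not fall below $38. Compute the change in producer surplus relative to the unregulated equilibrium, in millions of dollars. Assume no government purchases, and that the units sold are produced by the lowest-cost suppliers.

Rearranging supply gives Qs = 4P - 74. Setting quantity demanded equal to quantity supplied, 246 - 6P = 4P - 74, gives P* = 32 and Q* = 54.
The floor of 38 is above the equilibrium price 32, so it binds.
At P = 38: Qd = 246 - 6·38 = 18 and Qs = 4·38 - 74 = 78.
Producer surplus without the control is ½ · (32 - 18.5) · 54 = 364.5.
With the floor, 18 units are sold at 38. The supply price at Q = 18 is 23, so PS = ½ · [(38 - 18.5) + (38 - 23)] · 18 = 310.5.
Change in producer surplus = 310.5 - 364.5 = -54.

-54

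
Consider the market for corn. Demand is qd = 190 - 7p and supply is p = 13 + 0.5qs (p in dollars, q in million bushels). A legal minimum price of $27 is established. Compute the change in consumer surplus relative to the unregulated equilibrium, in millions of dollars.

-34.5

Rearranging supply gives qs = 2p - 26. Without the control the market clears where 190 - 7p = 2p - 26, i.e. p* = 24 and q* = 22.
The floor of 27 is above the equilibrium price 24, so it binds.
At p = 27: qd = 190 - 7·27 = 1 and qs = 2·27 - 26 = 28.
Consumer surplus without the control is ½ · (190/7 - 24) · 22 = 242/7.
With the floor, consumers buy 1 units at 27, so CS = ½ · (190/7 - 27) · 1 = 1/14.
Change in consumer surplus = 1/14 - 242/7 = -34.5.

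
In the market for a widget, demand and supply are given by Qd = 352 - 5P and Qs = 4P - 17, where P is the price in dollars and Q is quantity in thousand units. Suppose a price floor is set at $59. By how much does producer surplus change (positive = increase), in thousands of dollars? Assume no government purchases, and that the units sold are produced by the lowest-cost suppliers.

13.5

Without the control the market clears where 352 - 5P = 4P - 17, i.e. P* = 41 and Q* = 147.
Since 59 > 41, the floor is binding.
At P = 59: Qd = 352 - 5·59 = 57 and Qs = 4·59 - 17 = 219.
Producer surplus without the control is ½ · (41 - 4.25) · 147 = 2701.125.
With the floor, 57 units are sold at 59. The supply price at Q = 57 is 18.5, so PS = ½ · [(59 - 4.25) + (59 - 18.5)] · 57 = 2714.625.
Change in producer surplus = 2714.625 - 2701.125 = 13.5.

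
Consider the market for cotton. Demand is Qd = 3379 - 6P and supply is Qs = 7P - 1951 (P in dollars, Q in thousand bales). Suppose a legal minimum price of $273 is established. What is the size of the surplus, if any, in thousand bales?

In a free market, 3379 - 6P = 7P - 1951 gives the equilibrium P* = 410, Q* = 919.
The floor of 273 is below the equilibrium price 410, so it is not binding; the market clears at P* = 410, Q* = 919.
Since the control does not bind, there is no surplus.

0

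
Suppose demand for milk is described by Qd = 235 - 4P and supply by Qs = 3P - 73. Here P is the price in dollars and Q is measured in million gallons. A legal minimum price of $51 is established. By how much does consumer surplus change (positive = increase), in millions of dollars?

Setting quantity demanded equal to quantity supplied, 235 - 4P = 3P - 73, gives P* = 44 and Q* = 59.
Since 51 > 44, the floor is binding.
At P = 51: Qd = 235 - 4·51 = 31 and Qs = 3·51 - 73 = 80.
Consumer surplus without the control is ½ · (58.75 - 44) · 59 = 435.125.
With the floor, consumers buy 31 units at 51, so CS = ½ · (58.75 - 51) · 31 = 120.125.
Change in consumer surplus = 120.125 - 435.125 = -315.

-315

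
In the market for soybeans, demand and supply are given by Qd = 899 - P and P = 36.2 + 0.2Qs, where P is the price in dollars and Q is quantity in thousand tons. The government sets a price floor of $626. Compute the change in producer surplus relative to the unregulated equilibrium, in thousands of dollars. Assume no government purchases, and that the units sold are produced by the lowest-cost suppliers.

Rearranging supply gives Qs = 5P - 181. Setting quantity demanded equal to quantity supplied, 899 - P = 5P - 181, gives P* = 180 and Q* = 719.
The floor of 626 is above the equilibrium price 180, so it binds.
At P = 626: Qd = 899 - 626 = 273 and Qs = 5·626 - 181 = 2949.
Producer surplus without the control is ½ · (180 - 36.2) · 719 = 51696.1.
With the floor, 273 units are sold at 626. The supply price at Q = 273 is 90.8, so PS = ½ · [(626 - 36.2) + (626 - 90.8)] · 273 = 153562.5.
Change in producer surplus = 153562.5 - 51696.1 = 101866.4.

101866.4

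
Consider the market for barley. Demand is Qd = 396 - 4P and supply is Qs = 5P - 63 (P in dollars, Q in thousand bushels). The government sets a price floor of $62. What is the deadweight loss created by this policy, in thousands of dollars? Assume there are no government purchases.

Equilibrium: 396 - 4P = 5P - 63, so 459 = 9P and P* = 51, Q* = 192.
Because the floor (62) lies above the market-clearing price, it is binding.
At P = 62: Qd = 396 - 4·62 = 148 and Qs = 5·62 - 63 = 247.
Quantity traded falls to 148. At Q = 148 the demand price is (396 - 148)/4 = 62 and the supply price is (63 + 148)/5 = 42.2.
Deadweight loss = ½ · (62 - 42.2) · (192 - 148) = ½ · 19.8 · 44 = 435.6.

435.6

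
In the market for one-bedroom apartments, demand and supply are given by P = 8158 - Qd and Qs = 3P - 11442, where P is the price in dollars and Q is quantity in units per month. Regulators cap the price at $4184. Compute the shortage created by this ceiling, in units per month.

2864

Rearranging demand gives Qd = 8158 - P. Setting quantity demanded equal to quantity supplied, 8158 - P = 3P - 11442, gives P* = 4900 and Q* = 3258.
Because the ceiling (4184) lies below the market-clearing price, it is binding.
At P = 4184: Qd = 8158 - 4184 = 3974 and Qs = 3·4184 - 11442 = 1110.
Shortage = Qd - Qs = 3974 - 1110 = 2864.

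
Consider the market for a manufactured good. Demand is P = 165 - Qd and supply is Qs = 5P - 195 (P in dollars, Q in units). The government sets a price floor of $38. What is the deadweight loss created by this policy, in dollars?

0

Rearranging demand gives Qd = 165 - P. In a free market, 165 - P = 5P - 195 gives the equilibrium P* = 60, Q* = 105.
Since 38 is below P* = 60, the floor does not bind and the free-market outcome prevails.
Since the control does not bind, no trades are prevented and deadweight loss is zero.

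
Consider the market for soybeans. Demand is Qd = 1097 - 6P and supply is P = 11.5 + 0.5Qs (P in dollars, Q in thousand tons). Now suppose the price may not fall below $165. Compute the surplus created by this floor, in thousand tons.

Rearranging supply gives Qs = 2P - 23. In a free market, 1097 - 6P = 2P - 23 gives the equilibrium P* = 140, Q* = 257.
The floor of 165 is above the equilibrium price 140, so it binds.
At P = 165: Qd = 1097 - 6·165 = 107 and Qs = 2·165 - 23 = 307.
Surplus = Qs - Qd = 307 - 107 = 200.

200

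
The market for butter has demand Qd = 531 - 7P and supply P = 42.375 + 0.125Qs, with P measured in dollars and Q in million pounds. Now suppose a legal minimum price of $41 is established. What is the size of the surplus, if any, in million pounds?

0

Rearranging supply gives Qs = 8P - 339. Without the control the market clears where 531 - 7P = 8P - 339, i.e. P* = 58 and Q* = 125.
The floor of 41 is below the equilibrium price 58, so it is not binding; the market clears at P* = 58, Q* = 125.
Since the control does not bind, there is no surplus.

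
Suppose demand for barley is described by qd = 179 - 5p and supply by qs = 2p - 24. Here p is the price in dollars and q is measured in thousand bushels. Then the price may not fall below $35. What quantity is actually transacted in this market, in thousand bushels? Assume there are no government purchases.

4

In a free market, 179 - 5p = 2p - 24 gives the equilibrium p* = 29, q* = 34.
Because the floor (35) lies above the market-clearing price, it is binding.
At p = 35: qd = 179 - 5·35 = 4 and qs = 2·35 - 24 = 46.
The quantity actually transacted is the short side, demand: 4.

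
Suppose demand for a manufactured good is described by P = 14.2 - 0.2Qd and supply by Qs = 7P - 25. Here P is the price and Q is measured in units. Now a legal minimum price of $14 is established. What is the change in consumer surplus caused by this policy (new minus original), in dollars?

-96

Rearranging demand gives Qd = 71 - 5P. Without the control the market clears where 71 - 5P = 7P - 25, i.e. P* = 8 and Q* = 31.
The floor of 14 is above the equilibrium price 8, so it binds.
At P = 14: Qd = 71 - 5·14 = 1 and Qs = 7·14 - 25 = 73.
Consumer surplus without the control is ½ · (14.2 - 8) · 31 = 96.1.
With the floor, consumers buy 1 units at 14, so CS = ½ · (14.2 - 14) · 1 = 0.1.
Change in consumer surplus = 0.1 - 96.1 = -96.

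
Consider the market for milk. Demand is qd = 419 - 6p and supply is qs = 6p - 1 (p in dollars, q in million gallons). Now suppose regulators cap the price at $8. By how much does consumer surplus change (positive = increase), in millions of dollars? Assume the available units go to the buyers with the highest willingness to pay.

Without the control the market clears where 419 - 6p = 6p - 1, i.e. p* = 35 and q* = 209.
Since 8 < 35, the ceiling is binding.
At p = 8: qd = 419 - 6·8 = 371 and qs = 6·8 - 1 = 47.
Consumer surplus without the control is ½ · (419/6 - 35) · 209 = 43681/12.
With the ceiling, 47 units are sold at 8 (assume they go to the highest-value buyers). The demand price at q = 47 is 62, so CS = ½ · [(419/6 - 8) + (62 - 8)] · 47 = 32665/12.
Change in consumer surplus = 32665/12 - 43681/12 = -918.

-918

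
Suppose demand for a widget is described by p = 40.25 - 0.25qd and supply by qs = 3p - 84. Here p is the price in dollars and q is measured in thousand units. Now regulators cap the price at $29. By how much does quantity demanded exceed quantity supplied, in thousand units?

42

Rearranging demand gives qd = 161 - 4p. Setting quantity demanded equal to quantity supplied, 161 - 4p = 3p - 84, gives p* = 35 and q* = 21.
Because the ceiling (29) lies below the market-clearing price, it is binding.
At p = 29: qd = 161 - 4·29 = 45 and qs = 3·29 - 84 = 3.
Shortage = qd - qs = 45 - 3 = 42.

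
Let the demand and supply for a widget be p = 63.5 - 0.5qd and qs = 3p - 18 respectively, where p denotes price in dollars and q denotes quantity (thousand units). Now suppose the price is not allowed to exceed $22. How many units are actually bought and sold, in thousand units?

Rearranging demand gives qd = 127 - 2p. In a free market, 127 - 2p = 3p - 18 gives the equilibrium p* = 29, q* = 69.
Since 22 < 29, the ceiling is binding.
At p = 22: qd = 127 - 2·22 = 83 and qs = 3·22 - 18 = 48.
The quantity actually transacted is the short side, supply: 48.

48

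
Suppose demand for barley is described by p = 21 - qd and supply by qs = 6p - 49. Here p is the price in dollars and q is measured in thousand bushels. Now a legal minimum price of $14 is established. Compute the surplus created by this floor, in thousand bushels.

28

Rearranging demand gives qd = 21 - p. Setting quantity demanded equal to quantity supplied, 21 - p = 6p - 49, gives p* = 10 and q* = 11.
Because the floor (14) lies above the market-clearing price, it is binding.
At p = 14: qd = 21 - 14 = 7 and qs = 6·14 - 49 = 35.
Surplus = qs - qd = 35 - 7 = 28.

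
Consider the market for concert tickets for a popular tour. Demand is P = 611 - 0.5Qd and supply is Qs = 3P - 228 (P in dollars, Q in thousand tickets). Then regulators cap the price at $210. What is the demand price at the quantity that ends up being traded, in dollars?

410

Rearranging demand gives Qd = 1222 - 2P. Equilibrium: 1222 - 2P = 3P - 228, so 1450 = 5P and P* = 290, Q* = 642.
The ceiling of 210 is below the equilibrium price 290, so it binds.
At P = 210: Qd = 1222 - 2·210 = 802 and Qs = 3·210 - 228 = 402.
Only 402 units reach the market. On the demand curve, the marginal buyer's willingness to pay at Q = 402 is (1222 - 402)/2 = 410.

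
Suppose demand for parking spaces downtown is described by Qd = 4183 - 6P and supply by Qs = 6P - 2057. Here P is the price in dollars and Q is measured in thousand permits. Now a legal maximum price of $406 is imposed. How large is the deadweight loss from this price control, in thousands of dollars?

77976

Setting quantity demanded equal to quantity supplied, 4183 - 6P = 6P - 2057, gives P* = 520 and Q* = 1063.
The ceiling of 406 is below the equilibrium price 520, so it binds.
At P = 406: Qd = 4183 - 6·406 = 1747 and Qs = 6·406 - 2057 = 379.
Quantity traded falls to 379. At Q = 379 the demand price is (4183 - 379)/6 = 634 and the supply price is (2057 + 379)/6 = 406.
Deadweight loss = ½ · (634 - 406) · (1063 - 379) = ½ · 228 · 684 = 77976.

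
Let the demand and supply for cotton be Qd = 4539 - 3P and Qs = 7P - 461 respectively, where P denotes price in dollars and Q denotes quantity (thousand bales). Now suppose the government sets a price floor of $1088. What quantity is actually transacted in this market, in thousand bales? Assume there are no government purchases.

1275

Setting quantity demanded equal to quantity supplied, 4539 - 3P = 7P - 461, gives P* = 500 and Q* = 3039.
The floor of 1088 is above the equilibrium price 500, so it binds.
At P = 1088: Qd = 4539 - 3·1088 = 1275 and Qs = 7·1088 - 461 = 7155.
The quantity actually transacted is the short side, demand: 1275.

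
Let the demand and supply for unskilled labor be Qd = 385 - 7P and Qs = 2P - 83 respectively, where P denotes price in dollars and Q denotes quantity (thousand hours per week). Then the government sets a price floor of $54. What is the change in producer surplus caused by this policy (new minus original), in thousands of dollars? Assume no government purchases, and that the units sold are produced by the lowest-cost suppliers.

In a free market, 385 - 7P = 2P - 83 gives the equilibrium P* = 52, Q* = 21.
Since 54 > 52, the floor is binding.
At P = 54: Qd = 385 - 7·54 = 7 and Qs = 2·54 - 83 = 25.
Producer surplus without the control is ½ · (52 - 41.5) · 21 = 110.25.
With the floor, 7 units are sold at 54. The supply price at Q = 7 is 45, so PS = ½ · [(54 - 41.5) + (54 - 45)] · 7 = 75.25.
Change in producer surplus = 75.25 - 110.25 = -35.

-35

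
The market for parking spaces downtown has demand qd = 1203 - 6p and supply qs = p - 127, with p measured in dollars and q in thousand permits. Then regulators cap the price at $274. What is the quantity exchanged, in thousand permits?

63

Setting quantity demanded equal to quantity supplied, 1203 - 6p = p - 127, gives p* = 190 and q* = 63.
The ceiling of 274 is above the equilibrium price 190, so it is not binding; the market clears at p* = 190, q* = 63.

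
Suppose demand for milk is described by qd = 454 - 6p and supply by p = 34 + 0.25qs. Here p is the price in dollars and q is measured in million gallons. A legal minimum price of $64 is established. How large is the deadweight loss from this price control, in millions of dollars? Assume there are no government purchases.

Rearranging supply gives qs = 4p - 136. Setting quantity demanded equal to quantity supplied, 454 - 6p = 4p - 136, gives p* = 59 and q* = 100.
The floor of 64 is above the equilibrium price 59, so it binds.
At p = 64: qd = 454 - 6·64 = 70 and qs = 4·64 - 136 = 120.
Quantity traded falls to 70. At q = 70 the demand price is (454 - 70)/6 = 64 and the supply price is (136 + 70)/4 = 51.5.
Deadweight loss = ½ · (64 - 51.5) · (100 - 70) = ½ · 12.5 · 30 = 187.5.

187.5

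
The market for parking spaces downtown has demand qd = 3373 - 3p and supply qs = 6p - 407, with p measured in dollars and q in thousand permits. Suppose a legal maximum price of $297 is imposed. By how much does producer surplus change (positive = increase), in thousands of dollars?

-214512

Setting quantity demanded equal to quantity supplied, 3373 - 3p = 6p - 407, gives p* = 420 and q* = 2113.
The ceiling of 297 is below the equilibrium price 420, so it binds.
At p = 297: qd = 3373 - 3·297 = 2482 and qs = 6·297 - 407 = 1375.
Producer surplus without the control is ½ · (420 - 407/6) · 2113 = 4464769/12.
With the ceiling, producers sell 1375 units at 297, so PS = ½ · (297 - 407/6) · 1375 = 1890625/12.
Change in producer surplus = 1890625/12 - 4464769/12 = -214512.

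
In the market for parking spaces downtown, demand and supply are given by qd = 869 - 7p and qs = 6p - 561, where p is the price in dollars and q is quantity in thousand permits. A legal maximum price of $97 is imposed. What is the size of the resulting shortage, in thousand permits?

169

In a free market, 869 - 7p = 6p - 561 gives the equilibrium p* = 110, q* = 99.
Since 97 < 110, the ceiling is binding.
At p = 97: qd = 869 - 7·97 = 190 and qs = 6·97 - 561 = 21.
Shortage = qd - qs = 190 - 21 = 169.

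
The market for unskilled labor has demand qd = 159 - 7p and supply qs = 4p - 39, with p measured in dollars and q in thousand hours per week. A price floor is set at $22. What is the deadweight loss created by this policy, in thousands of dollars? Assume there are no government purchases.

Without the control the market clears where 159 - 7p = 4p - 39, i.e. p* = 18 and q* = 33.
The floor of 22 is above the equilibrium price 18, so it binds.
At p = 22: qd = 159 - 7·22 = 5 and qs = 4·22 - 39 = 49.
Quantity traded falls to 5. At q = 5 the demand price is (159 - 5)/7 = 22 and the supply price is (39 + 5)/4 = 11.
Deadweight loss = ½ · (22 - 11) · (33 - 5) = ½ · 11 · 28 = 154.

154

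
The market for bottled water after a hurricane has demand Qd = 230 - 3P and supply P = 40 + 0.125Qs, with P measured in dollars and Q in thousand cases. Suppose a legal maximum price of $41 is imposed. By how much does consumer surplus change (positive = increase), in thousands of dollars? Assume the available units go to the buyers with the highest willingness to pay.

Rearranging supply gives Qs = 8P - 320. Setting quantity demanded equal to quantity supplied, 230 - 3P = 8P - 320, gives P* = 50 and Q* = 80.
Because the ceiling (41) lies below the market-clearing price, it is binding.
At P = 41: Qd = 230 - 3·41 = 107 and Qs = 8·41 - 320 = 8.
Consumer surplus without the control is ½ · (230/3 - 50) · 80 = 3200/3.
With the ceiling, 8 units are sold at 41 (assume they go to the highest-value buyers). The demand price at Q = 8 is 74, so CS = ½ · [(230/3 - 41) + (74 - 41)] · 8 = 824/3.
Change in consumer surplus = 824/3 - 3200/3 = -792.

-792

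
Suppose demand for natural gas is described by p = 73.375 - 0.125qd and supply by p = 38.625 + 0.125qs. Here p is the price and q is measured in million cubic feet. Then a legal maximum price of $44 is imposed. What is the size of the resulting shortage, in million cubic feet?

192

Rearranging demand gives qd = 587 - 8p; rearranging supply gives qs = 8p - 309. Setting quantity demanded equal to quantity supplied, 587 - 8p = 8p - 309, gives p* = 56 and q* = 139.
The ceiling of 44 is below the equilibrium price 56, so it binds.
At p = 44: qd = 587 - 8·44 = 235 and qs = 8·44 - 309 = 43.
Shortage = qd - qs = 235 - 43 = 192.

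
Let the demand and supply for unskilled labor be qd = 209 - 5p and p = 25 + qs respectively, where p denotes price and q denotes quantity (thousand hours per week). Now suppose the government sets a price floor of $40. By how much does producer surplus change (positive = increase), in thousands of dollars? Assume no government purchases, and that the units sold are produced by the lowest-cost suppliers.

Rearranging supply gives qs = p - 25. Setting quantity demanded equal to quantity supplied, 209 - 5p = p - 25, gives p* = 39 and q* = 14.
The floor of 40 is above the equilibrium price 39, so it binds.
At p = 40: qd = 209 - 5·40 = 9 and qs = 40 - 25 = 15.
Producer surplus without the control is ½ · (39 - 25) · 14 = 98.
With the floor, 9 units are sold at 40. The supply price at q = 9 is 34, so PS = ½ · [(40 - 25) + (40 - 34)] · 9 = 94.5.
Change in producer surplus = 94.5 - 98 = -3.5.

-3.5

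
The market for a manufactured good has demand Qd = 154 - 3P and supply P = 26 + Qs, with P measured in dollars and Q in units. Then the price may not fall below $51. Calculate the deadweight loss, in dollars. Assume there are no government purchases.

Rearranging supply gives Qs = P - 26. Equilibrium: 154 - 3P = P - 26, so 180 = 4P and P* = 45, Q* = 19.
Since 51 > 45, the floor is binding.
At P = 51: Qd = 154 - 3·51 = 1 and Qs = 51 - 26 = 25.
Quantity traded falls to 1. At Q = 1 the demand price is (154 - 1)/3 = 51 and the supply price is 26 + 1 = 27.
Deadweight loss = ½ · (51 - 27) · (19 - 1) = ½ · 24 · 18 = 216.

216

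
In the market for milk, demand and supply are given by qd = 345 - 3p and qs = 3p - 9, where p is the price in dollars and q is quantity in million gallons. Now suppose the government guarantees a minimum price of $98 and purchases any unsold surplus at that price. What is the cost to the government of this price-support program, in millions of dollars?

22932

Equilibrium: 345 - 3p = 3p - 9, so 354 = 6p and p* = 59, q* = 168.
Because the floor (98) lies above the market-clearing price, it is binding.
At p = 98: qd = 345 - 3·98 = 51 and qs = 3·98 - 9 = 285.
Surplus = qs - qd = 234.
Government expenditure = surplus × support price = 234 × 98 = 22932.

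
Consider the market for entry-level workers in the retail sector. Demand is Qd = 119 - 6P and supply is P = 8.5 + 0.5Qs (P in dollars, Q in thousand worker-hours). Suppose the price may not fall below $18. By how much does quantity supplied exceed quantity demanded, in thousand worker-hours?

Rearranging supply gives Qs = 2P - 17. Equilibrium: 119 - 6P = 2P - 17, so 136 = 8P and P* = 17, Q* = 17.
Because the floor (18) lies above the market-clearing price, it is binding.
At P = 18: Qd = 119 - 6·18 = 11 and Qs = 2·18 - 17 = 19.
Surplus = Qs - Qd = 19 - 11 = 8.

8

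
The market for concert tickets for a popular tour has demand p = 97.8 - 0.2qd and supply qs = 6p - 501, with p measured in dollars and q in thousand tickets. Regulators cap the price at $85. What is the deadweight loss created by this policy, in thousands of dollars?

Rearranging demand gives qd = 489 - 5p. In a free market, 489 - 5p = 6p - 501 gives the equilibrium p* = 90, q* = 39.
The ceiling of 85 is below the equilibrium price 90, so it binds.
At p = 85: qd = 489 - 5·85 = 64 and qs = 6·85 - 501 = 9.
Quantity traded falls to 9. At q = 9 the demand price is (489 - 9)/5 = 96 and the supply price is (501 + 9)/6 = 85.
Deadweight loss = ½ · (96 - 85) · (39 - 9) = ½ · 11 · 30 = 165.

165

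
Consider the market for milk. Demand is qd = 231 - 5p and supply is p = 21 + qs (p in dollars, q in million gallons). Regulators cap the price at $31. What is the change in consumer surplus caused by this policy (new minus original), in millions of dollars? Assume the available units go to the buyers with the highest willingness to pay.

Rearranging supply gives qs = p - 21. Setting quantity demanded equal to quantity supplied, 231 - 5p = p - 21, gives p* = 42 and q* = 21.
The ceiling of 31 is below the equilibrium price 42, so it binds.
At p = 31: qd = 231 - 5·31 = 76 and qs = 31 - 21 = 10.
Consumer surplus without the control is ½ · (46.2 - 42) · 21 = 44.1.
With the ceiling, 10 units are sold at 31 (assume they go to the highest-value buyers). The demand price at q = 10 is 44.2, so CS = ½ · [(46.2 - 31) + (44.2 - 31)] · 10 = 142.
Change in consumer surplus = 142 - 44.1 = 97.9.

97.9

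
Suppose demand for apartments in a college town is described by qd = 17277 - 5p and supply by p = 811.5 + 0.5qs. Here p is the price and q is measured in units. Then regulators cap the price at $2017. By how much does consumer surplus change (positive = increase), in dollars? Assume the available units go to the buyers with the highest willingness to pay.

1460117.4

Rearranging supply gives qs = 2p - 1623. Setting quantity demanded equal to quantity supplied, 17277 - 5p = 2p - 1623, gives p* = 2700 and q* = 3777.
Since 2017 < 2700, the ceiling is binding.
At p = 2017: qd = 17277 - 5·2017 = 7192 and qs = 2·2017 - 1623 = 2411.
Consumer surplus without the control is ½ · (3455.4 - 2700) · 3777 = 1426572.9.
With the ceiling, 2411 units are sold at 2017 (assume they go to the highest-value buyers). The demand price at q = 2411 is 2973.2, so CS = ½ · [(3455.4 - 2017) + (2973.2 - 2017)] · 2411 = 2886690.3.
Change in consumer surplus = 2886690.3 - 1426572.9 = 1460117.4.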